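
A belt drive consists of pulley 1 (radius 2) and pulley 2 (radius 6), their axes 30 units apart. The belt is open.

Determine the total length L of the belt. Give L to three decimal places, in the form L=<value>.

L=85.667

open belt: β = asin((r2−r1)/C) = asin(4/30) = 7.6623°
wrap1 = π − 2β = 164.6755°
wrap2 = π + 2β = 195.3245°
tangent length = C·cosβ = 29.7321
L = r1·wrap1 + r2·wrap2 + 2·C·cosβ = 2·2.8741 + 6·3.4091 + 2·29.7321 = 85.6669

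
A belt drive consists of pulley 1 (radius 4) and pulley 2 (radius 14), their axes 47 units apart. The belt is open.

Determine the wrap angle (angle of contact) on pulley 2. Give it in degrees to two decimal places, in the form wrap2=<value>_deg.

wrap2=204.57_deg

open belt: β = asin((r2−r1)/C) = asin(10/47) = 12.2845°
wrap1 = π − 2β = 155.4310°
wrap2 = π + 2β = 204.5690°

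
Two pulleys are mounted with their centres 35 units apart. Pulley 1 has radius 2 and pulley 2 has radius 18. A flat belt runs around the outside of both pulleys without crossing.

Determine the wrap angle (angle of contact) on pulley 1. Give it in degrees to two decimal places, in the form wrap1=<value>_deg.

open belt: β = asin((r2−r1)/C) = asin(16/35) = 27.2029°
wrap1 = π − 2β = 125.5942°
wrap2 = π + 2β = 234.4058°

wrap1=125.59_deg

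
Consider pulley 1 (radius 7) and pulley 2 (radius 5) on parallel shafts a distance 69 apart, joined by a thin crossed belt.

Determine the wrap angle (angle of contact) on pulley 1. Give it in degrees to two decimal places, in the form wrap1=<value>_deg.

wrap1=200.03_deg

crossed belt: β = asin((r1+r2)/C) = asin(12/69) = 10.0154°
wrap1 = wrap2 = π + 2β = 200.0308°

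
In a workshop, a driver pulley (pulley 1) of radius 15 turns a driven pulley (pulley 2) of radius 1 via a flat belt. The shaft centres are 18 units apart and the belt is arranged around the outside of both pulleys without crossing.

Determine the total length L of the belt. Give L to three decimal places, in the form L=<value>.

open belt: β = asin((r2−r1)/C) = asin(-14/18) = -51.0576°
wrap1 = π − 2β = 282.1151°
wrap2 = π + 2β = 77.8849°
tangent length = C·cosβ = 11.3137
L = r1·wrap1 + r2·wrap2 + 2·C·cosβ = 15·4.9238 + 1·1.3593 + 2·11.3137 = 97.8443

L=97.844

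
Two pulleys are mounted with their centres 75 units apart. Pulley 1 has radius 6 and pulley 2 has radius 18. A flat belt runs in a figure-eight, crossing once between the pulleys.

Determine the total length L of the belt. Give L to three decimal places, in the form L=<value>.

L=233.146

crossed belt: β = asin((r1+r2)/C) = asin(24/75) = 18.6629°
wrap1 = wrap2 = π + 2β = 217.3258°
tangent length = C·cosβ = 71.0563
L = (r1+r2)·wrap + 2·C·cosβ = 24·3.7931 + 2·71.0563 = 233.1459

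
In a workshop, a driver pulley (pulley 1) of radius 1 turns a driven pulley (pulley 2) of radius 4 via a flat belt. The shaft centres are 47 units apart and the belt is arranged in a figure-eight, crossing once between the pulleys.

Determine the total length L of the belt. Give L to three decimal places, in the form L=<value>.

L=110.240

crossed belt: β = asin((r1+r2)/C) = asin(5/47) = 6.1069°
wrap1 = wrap2 = π + 2β = 192.2137°
tangent length = C·cosβ = 46.7333
L = (r1+r2)·wrap + 2·C·cosβ = 5·3.3548 + 2·46.7333 = 110.2404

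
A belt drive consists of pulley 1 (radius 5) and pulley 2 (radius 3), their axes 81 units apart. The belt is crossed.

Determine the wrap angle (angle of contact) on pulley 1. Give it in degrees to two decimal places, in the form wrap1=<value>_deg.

wrap1=191.34_deg

crossed belt: β = asin((r1+r2)/C) = asin(8/81) = 5.6681°
wrap1 = wrap2 = π + 2β = 191.3362°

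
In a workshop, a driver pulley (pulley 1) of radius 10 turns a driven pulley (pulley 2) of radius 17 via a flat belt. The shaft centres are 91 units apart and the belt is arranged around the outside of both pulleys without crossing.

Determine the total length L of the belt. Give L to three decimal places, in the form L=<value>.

L=267.362

open belt: β = asin((r2−r1)/C) = asin(7/91) = 4.4117°
wrap1 = π − 2β = 171.1765°
wrap2 = π + 2β = 188.8235°
tangent length = C·cosβ = 90.7304
L = r1·wrap1 + r2·wrap2 + 2·C·cosβ = 10·2.9876 + 17·3.2956 + 2·90.7304 = 267.3617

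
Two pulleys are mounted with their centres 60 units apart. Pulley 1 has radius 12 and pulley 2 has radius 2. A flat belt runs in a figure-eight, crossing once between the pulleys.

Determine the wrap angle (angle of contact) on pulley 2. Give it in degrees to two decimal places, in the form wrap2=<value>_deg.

wrap2=206.99_deg

crossed belt: β = asin((r1+r2)/C) = asin(14/60) = 13.4934°
wrap1 = wrap2 = π + 2β = 206.9868°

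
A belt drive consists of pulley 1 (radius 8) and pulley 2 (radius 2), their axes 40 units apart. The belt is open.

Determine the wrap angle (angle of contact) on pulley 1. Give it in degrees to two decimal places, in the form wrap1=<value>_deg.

open belt: β = asin((r2−r1)/C) = asin(-6/40) = -8.6269°
wrap1 = π − 2β = 197.2539°
wrap2 = π + 2β = 162.7461°

wrap1=197.25_deg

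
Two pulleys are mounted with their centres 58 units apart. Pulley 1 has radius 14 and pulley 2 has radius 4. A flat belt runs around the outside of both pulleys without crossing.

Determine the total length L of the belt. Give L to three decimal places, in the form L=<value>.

L=174.277

open belt: β = asin((r2−r1)/C) = asin(-10/58) = -9.9282°
wrap1 = π − 2β = 199.8564°
wrap2 = π + 2β = 160.1436°
tangent length = C·cosβ = 57.1314
L = r1·wrap1 + r2·wrap2 + 2·C·cosβ = 14·3.4882 + 4·2.7950 + 2·57.1314 = 174.2771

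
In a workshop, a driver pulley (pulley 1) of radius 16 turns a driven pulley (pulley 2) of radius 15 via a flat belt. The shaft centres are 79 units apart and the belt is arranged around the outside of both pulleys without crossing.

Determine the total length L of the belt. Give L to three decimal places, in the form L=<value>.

open belt: β = asin((r2−r1)/C) = asin(-1/79) = -0.7253°
wrap1 = π − 2β = 181.4506°
wrap2 = π + 2β = 178.5494°
tangent length = C·cosβ = 78.9937
L = r1·wrap1 + r2·wrap2 + 2·C·cosβ = 16·3.1669 + 15·3.1163 + 2·78.9937 = 255.4020

L=255.402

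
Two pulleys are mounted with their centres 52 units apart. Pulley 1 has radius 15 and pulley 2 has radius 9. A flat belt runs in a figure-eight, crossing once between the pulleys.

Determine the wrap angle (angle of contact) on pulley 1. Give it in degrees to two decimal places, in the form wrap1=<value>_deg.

crossed belt: β = asin((r1+r2)/C) = asin(24/52) = 27.4864°
wrap1 = wrap2 = π + 2β = 234.9729°

wrap1=234.97_deg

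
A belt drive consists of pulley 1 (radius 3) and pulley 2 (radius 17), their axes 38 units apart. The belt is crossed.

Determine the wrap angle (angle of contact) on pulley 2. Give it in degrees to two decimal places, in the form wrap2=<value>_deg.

crossed belt: β = asin((r1+r2)/C) = asin(20/38) = 31.7569°
wrap1 = wrap2 = π + 2β = 243.5137°

wrap2=243.51_deg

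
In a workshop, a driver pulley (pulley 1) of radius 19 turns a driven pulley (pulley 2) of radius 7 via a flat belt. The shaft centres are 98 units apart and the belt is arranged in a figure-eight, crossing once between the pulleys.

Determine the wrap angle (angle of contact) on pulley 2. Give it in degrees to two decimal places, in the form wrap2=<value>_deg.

wrap2=210.77_deg

crossed belt: β = asin((r1+r2)/C) = asin(26/98) = 15.3851°
wrap1 = wrap2 = π + 2β = 210.7703°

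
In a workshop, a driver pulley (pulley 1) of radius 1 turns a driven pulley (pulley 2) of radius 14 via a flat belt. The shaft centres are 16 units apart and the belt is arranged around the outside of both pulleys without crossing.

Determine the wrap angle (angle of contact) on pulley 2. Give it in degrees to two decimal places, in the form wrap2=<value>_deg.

wrap2=288.68_deg

open belt: β = asin((r2−r1)/C) = asin(13/16) = 54.3409°
wrap1 = π − 2β = 71.3182°
wrap2 = π + 2β = 288.6818°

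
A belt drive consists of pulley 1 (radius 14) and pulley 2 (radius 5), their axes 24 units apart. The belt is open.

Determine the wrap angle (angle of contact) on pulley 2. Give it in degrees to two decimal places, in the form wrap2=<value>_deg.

wrap2=135.95_deg

open belt: β = asin((r2−r1)/C) = asin(-9/24) = -22.0243°
wrap1 = π − 2β = 224.0486°
wrap2 = π + 2β = 135.9514°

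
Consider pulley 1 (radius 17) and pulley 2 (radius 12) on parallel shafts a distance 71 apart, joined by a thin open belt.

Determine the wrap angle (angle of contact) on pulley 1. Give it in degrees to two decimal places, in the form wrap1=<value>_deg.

wrap1=188.08_deg

open belt: β = asin((r2−r1)/C) = asin(-5/71) = -4.0383°
wrap1 = π − 2β = 188.0765°
wrap2 = π + 2β = 171.9235°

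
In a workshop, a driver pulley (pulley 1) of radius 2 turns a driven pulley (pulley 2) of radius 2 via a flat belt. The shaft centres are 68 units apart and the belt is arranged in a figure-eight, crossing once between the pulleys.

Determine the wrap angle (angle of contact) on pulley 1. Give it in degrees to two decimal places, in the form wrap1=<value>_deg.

wrap1=186.74_deg

crossed belt: β = asin((r1+r2)/C) = asin(4/68) = 3.3723°
wrap1 = wrap2 = π + 2β = 186.7446°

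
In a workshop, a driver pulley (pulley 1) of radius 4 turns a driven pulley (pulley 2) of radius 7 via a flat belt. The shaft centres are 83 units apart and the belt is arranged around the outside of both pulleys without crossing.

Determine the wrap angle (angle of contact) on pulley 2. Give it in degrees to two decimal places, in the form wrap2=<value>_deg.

open belt: β = asin((r2−r1)/C) = asin(3/83) = 2.0714°
wrap1 = π − 2β = 175.8572°
wrap2 = π + 2β = 184.1428°

wrap2=184.14_deg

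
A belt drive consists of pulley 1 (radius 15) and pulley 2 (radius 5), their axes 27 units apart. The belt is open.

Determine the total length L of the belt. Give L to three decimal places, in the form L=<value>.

L=120.580

open belt: β = asin((r2−r1)/C) = asin(-10/27) = -21.7385°
wrap1 = π − 2β = 223.4769°
wrap2 = π + 2β = 136.5231°
tangent length = C·cosβ = 25.0799
L = r1·wrap1 + r2·wrap2 + 2·C·cosβ = 15·3.9004 + 5·2.3828 + 2·25.0799 = 120.5798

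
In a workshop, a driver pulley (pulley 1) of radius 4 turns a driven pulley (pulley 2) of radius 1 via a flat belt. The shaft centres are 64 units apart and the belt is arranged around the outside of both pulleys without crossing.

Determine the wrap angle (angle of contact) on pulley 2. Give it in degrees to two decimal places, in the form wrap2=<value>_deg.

wrap2=174.63_deg

open belt: β = asin((r2−r1)/C) = asin(-3/64) = -2.6867°
wrap1 = π − 2β = 185.3734°
wrap2 = π + 2β = 174.6266°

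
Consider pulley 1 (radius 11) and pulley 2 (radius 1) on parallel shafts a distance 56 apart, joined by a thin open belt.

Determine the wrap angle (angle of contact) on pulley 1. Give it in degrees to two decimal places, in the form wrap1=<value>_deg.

wrap1=200.57_deg

open belt: β = asin((r2−r1)/C) = asin(-10/56) = -10.2866°
wrap1 = π − 2β = 200.5731°
wrap2 = π + 2β = 159.4269°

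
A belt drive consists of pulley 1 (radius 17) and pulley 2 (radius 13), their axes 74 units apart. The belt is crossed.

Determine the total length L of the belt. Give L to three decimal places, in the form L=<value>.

L=254.585

crossed belt: β = asin((r1+r2)/C) = asin(30/74) = 23.9165°
wrap1 = wrap2 = π + 2β = 227.8331°
tangent length = C·cosβ = 67.6461
L = (r1+r2)·wrap + 2·C·cosβ = 30·3.9764 + 2·67.6461 = 254.5854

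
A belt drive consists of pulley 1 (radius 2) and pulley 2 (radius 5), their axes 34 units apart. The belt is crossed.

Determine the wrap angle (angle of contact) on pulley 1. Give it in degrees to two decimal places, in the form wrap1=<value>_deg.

wrap1=203.76_deg

crossed belt: β = asin((r1+r2)/C) = asin(7/34) = 11.8812°
wrap1 = wrap2 = π + 2β = 203.7623°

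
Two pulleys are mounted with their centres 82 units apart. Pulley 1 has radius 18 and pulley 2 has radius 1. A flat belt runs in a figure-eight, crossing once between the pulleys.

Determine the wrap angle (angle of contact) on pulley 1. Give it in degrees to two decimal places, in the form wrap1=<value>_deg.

crossed belt: β = asin((r1+r2)/C) = asin(19/82) = 13.3976°
wrap1 = wrap2 = π + 2β = 206.7952°

wrap1=206.80_deg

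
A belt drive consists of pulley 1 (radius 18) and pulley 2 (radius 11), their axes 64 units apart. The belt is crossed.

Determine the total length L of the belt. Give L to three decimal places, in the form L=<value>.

crossed belt: β = asin((r1+r2)/C) = asin(29/64) = 26.9444°
wrap1 = wrap2 = π + 2β = 233.8887°
tangent length = C·cosβ = 57.0526
L = (r1+r2)·wrap + 2·C·cosβ = 29·4.0821 + 2·57.0526 = 232.4869

L=232.487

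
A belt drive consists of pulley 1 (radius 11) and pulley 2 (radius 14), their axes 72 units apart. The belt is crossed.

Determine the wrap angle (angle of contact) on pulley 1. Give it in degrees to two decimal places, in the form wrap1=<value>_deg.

wrap1=220.64_deg

crossed belt: β = asin((r1+r2)/C) = asin(25/72) = 20.3175°
wrap1 = wrap2 = π + 2β = 220.6350°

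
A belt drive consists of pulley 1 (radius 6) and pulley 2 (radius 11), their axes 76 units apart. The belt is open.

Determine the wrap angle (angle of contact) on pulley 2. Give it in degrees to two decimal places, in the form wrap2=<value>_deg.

open belt: β = asin((r2−r1)/C) = asin(5/76) = 3.7722°
wrap1 = π − 2β = 172.4556°
wrap2 = π + 2β = 187.5444°

wrap2=187.54_deg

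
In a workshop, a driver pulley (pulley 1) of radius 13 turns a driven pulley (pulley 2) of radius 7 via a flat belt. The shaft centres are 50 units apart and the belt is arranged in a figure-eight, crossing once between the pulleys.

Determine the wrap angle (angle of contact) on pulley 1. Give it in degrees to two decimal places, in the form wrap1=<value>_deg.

crossed belt: β = asin((r1+r2)/C) = asin(20/50) = 23.5782°
wrap1 = wrap2 = π + 2β = 227.1564°

wrap1=227.16_deg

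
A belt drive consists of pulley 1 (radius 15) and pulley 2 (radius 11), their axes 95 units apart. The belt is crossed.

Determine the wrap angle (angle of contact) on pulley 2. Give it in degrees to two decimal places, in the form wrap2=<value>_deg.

crossed belt: β = asin((r1+r2)/C) = asin(26/95) = 15.8836°
wrap1 = wrap2 = π + 2β = 211.7672°

wrap2=211.77_deg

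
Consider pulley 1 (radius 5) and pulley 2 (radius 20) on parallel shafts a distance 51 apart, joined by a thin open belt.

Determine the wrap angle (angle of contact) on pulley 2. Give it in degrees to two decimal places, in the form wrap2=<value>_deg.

wrap2=214.21_deg

open belt: β = asin((r2−r1)/C) = asin(15/51) = 17.1046°
wrap1 = π − 2β = 145.7907°
wrap2 = π + 2β = 214.2093°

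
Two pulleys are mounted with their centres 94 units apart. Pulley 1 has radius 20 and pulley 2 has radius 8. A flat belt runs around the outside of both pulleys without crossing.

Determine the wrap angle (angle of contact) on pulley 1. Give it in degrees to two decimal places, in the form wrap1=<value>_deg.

wrap1=194.67_deg

open belt: β = asin((r2−r1)/C) = asin(-12/94) = -7.3344°
wrap1 = π − 2β = 194.6687°
wrap2 = π + 2β = 165.3313°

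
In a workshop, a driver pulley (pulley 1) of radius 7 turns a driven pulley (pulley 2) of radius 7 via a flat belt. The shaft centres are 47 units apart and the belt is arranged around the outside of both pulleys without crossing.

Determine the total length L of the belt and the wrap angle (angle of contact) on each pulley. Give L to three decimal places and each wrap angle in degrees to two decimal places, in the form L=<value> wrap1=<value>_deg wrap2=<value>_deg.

L=137.982 wrap1=180.00_deg wrap2=180.00_deg

open belt: β = asin((r2−r1)/C) = asin(0/47) = 0.0000°
wrap1 = π − 2β = 180.0000°
wrap2 = π + 2β = 180.0000°
tangent length = C·cosβ = 47.0000
L = r1·wrap1 + r2·wrap2 + 2·C·cosβ = 7·3.1416 + 7·3.1416 + 2·47.0000 = 137.9823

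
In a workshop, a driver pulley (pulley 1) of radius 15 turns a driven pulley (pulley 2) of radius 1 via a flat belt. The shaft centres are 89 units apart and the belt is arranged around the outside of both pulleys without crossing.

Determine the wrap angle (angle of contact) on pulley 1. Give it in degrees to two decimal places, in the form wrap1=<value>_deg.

open belt: β = asin((r2−r1)/C) = asin(-14/89) = -9.0504°
wrap1 = π − 2β = 198.1008°
wrap2 = π + 2β = 161.8992°

wrap1=198.10_deg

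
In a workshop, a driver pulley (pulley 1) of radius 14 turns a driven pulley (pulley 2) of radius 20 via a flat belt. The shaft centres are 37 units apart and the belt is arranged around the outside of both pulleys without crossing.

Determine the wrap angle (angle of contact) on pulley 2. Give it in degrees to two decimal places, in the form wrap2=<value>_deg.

open belt: β = asin((r2−r1)/C) = asin(6/37) = 9.3324°
wrap1 = π − 2β = 161.3352°
wrap2 = π + 2β = 198.6648°

wrap2=198.66_deg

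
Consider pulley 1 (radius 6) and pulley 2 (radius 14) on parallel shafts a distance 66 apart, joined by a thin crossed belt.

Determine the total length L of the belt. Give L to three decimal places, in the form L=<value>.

L=200.940

crossed belt: β = asin((r1+r2)/C) = asin(20/66) = 17.6397°
wrap1 = wrap2 = π + 2β = 215.2794°
tangent length = C·cosβ = 62.8967
L = (r1+r2)·wrap + 2·C·cosβ = 20·3.7573 + 2·62.8967 = 200.9402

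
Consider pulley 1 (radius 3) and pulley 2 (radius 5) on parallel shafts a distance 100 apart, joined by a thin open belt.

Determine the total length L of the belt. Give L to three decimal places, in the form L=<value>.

open belt: β = asin((r2−r1)/C) = asin(2/100) = 1.1460°
wrap1 = π − 2β = 177.7080°
wrap2 = π + 2β = 182.2920°
tangent length = C·cosβ = 99.9800
L = r1·wrap1 + r2·wrap2 + 2·C·cosβ = 3·3.1016 + 5·3.1816 + 2·99.9800 = 225.1727

L=225.173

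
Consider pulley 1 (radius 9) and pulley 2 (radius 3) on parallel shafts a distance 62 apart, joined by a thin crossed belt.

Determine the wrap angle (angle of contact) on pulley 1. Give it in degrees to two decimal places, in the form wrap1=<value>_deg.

wrap1=202.32_deg

crossed belt: β = asin((r1+r2)/C) = asin(12/62) = 11.1599°
wrap1 = wrap2 = π + 2β = 202.3199°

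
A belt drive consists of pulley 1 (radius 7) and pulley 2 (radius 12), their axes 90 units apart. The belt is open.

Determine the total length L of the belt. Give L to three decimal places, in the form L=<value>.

L=239.968

open belt: β = asin((r2−r1)/C) = asin(5/90) = 3.1847°
wrap1 = π − 2β = 173.6305°
wrap2 = π + 2β = 186.3695°
tangent length = C·cosβ = 89.8610
L = r1·wrap1 + r2·wrap2 + 2·C·cosβ = 7·3.0304 + 12·3.2528 + 2·89.8610 = 239.9681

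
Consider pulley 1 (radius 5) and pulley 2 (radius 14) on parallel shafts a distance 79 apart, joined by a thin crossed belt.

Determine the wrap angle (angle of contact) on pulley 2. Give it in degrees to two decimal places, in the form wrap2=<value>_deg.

crossed belt: β = asin((r1+r2)/C) = asin(19/79) = 13.9164°
wrap1 = wrap2 = π + 2β = 207.8329°

wrap2=207.83_deg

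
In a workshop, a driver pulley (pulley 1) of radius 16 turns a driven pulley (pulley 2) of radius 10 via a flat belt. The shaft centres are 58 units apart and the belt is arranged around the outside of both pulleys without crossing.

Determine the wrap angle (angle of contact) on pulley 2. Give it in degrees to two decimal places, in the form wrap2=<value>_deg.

wrap2=168.12_deg

open belt: β = asin((r2−r1)/C) = asin(-6/58) = -5.9378°
wrap1 = π − 2β = 191.8755°
wrap2 = π + 2β = 168.1245°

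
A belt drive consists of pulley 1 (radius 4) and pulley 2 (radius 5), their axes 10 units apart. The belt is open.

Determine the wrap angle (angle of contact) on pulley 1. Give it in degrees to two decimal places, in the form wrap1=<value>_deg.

open belt: β = asin((r2−r1)/C) = asin(1/10) = 5.7392°
wrap1 = π − 2β = 168.5217°
wrap2 = π + 2β = 191.4783°

wrap1=168.52_deg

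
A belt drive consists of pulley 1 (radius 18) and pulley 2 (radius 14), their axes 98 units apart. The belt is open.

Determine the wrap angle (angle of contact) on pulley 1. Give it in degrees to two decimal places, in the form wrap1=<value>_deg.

open belt: β = asin((r2−r1)/C) = asin(-4/98) = -2.3393°
wrap1 = π − 2β = 184.6785°
wrap2 = π + 2β = 175.3215°

wrap1=184.68_deg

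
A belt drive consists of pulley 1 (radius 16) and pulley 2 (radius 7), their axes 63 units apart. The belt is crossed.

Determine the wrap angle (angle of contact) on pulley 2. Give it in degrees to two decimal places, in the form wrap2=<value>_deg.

wrap2=222.82_deg

crossed belt: β = asin((r1+r2)/C) = asin(23/63) = 21.4125°
wrap1 = wrap2 = π + 2β = 222.8249°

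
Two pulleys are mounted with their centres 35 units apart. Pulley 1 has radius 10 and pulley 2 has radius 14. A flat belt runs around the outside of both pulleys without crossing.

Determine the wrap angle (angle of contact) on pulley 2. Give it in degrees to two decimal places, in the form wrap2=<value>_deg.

wrap2=193.12_deg

open belt: β = asin((r2−r1)/C) = asin(4/35) = 6.5624°
wrap1 = π − 2β = 166.8751°
wrap2 = π + 2β = 193.1249°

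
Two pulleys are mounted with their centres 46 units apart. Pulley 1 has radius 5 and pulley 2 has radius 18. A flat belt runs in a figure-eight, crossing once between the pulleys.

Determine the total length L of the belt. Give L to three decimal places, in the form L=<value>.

crossed belt: β = asin((r1+r2)/C) = asin(23/46) = 30.0000°
wrap1 = wrap2 = π + 2β = 240.0000°
tangent length = C·cosβ = 39.8372
L = (r1+r2)·wrap + 2·C·cosβ = 23·4.1888 + 2·39.8372 = 176.0165

L=176.017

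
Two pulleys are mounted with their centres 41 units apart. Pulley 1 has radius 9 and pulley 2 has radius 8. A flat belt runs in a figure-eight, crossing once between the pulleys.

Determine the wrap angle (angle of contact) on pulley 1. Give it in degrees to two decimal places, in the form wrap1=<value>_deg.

wrap1=228.99_deg

crossed belt: β = asin((r1+r2)/C) = asin(17/41) = 24.4963°
wrap1 = wrap2 = π + 2β = 228.9926°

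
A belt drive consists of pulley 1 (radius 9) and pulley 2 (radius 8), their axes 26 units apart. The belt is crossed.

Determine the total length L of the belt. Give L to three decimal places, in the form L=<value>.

crossed belt: β = asin((r1+r2)/C) = asin(17/26) = 40.8322°
wrap1 = wrap2 = π + 2β = 261.6644°
tangent length = C·cosβ = 19.6723
L = (r1+r2)·wrap + 2·C·cosβ = 17·4.5669 + 2·19.6723 = 116.9820

L=116.982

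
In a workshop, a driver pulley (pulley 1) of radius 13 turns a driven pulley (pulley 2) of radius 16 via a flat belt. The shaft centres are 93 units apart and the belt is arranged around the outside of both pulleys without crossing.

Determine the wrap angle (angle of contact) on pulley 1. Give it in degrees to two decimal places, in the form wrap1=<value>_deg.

open belt: β = asin((r2−r1)/C) = asin(3/93) = 1.8486°
wrap1 = π − 2β = 176.3029°
wrap2 = π + 2β = 183.6971°

wrap1=176.30_deg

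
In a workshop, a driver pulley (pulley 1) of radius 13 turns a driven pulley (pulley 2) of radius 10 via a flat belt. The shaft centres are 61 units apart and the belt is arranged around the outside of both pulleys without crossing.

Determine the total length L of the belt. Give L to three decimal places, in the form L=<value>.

open belt: β = asin((r2−r1)/C) = asin(-3/61) = -2.8190°
wrap1 = π − 2β = 185.6379°
wrap2 = π + 2β = 174.3621°
tangent length = C·cosβ = 60.9262
L = r1·wrap1 + r2·wrap2 + 2·C·cosβ = 13·3.2400 + 10·3.0432 + 2·60.9262 = 194.4042

L=194.404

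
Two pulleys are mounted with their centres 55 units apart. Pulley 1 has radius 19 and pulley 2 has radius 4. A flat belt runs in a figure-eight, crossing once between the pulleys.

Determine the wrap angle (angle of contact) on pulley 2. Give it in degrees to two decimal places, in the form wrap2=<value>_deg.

wrap2=229.44_deg

crossed belt: β = asin((r1+r2)/C) = asin(23/55) = 24.7199°
wrap1 = wrap2 = π + 2β = 229.4397°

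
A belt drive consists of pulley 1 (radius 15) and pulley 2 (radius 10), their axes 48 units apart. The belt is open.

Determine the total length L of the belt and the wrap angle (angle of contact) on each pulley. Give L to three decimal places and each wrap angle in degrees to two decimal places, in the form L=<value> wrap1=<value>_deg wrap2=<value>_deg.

L=175.061 wrap1=191.96_deg wrap2=168.04_deg

open belt: β = asin((r2−r1)/C) = asin(-5/48) = -5.9792°
wrap1 = π − 2β = 191.9583°
wrap2 = π + 2β = 168.0417°
tangent length = C·cosβ = 47.7389
L = r1·wrap1 + r2·wrap2 + 2·C·cosβ = 15·3.3503 + 10·2.9329 + 2·47.7389 = 175.0611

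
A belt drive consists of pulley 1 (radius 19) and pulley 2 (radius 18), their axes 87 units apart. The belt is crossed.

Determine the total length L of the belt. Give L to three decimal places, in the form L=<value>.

L=306.226

crossed belt: β = asin((r1+r2)/C) = asin(37/87) = 25.1689°
wrap1 = wrap2 = π + 2β = 230.3377°
tangent length = C·cosβ = 78.7401
L = (r1+r2)·wrap + 2·C·cosβ = 37·4.0202 + 2·78.7401 = 306.2258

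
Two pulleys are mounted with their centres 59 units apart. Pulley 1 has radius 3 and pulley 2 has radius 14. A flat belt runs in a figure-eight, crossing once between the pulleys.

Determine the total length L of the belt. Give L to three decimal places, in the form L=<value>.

L=176.340

crossed belt: β = asin((r1+r2)/C) = asin(17/59) = 16.7464°
wrap1 = wrap2 = π + 2β = 213.4927°
tangent length = C·cosβ = 56.4978
L = (r1+r2)·wrap + 2·C·cosβ = 17·3.7262 + 2·56.4978 = 176.3401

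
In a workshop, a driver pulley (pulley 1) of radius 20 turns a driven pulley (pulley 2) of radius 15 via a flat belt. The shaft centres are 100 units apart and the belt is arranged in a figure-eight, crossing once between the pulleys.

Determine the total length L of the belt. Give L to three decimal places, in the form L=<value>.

crossed belt: β = asin((r1+r2)/C) = asin(35/100) = 20.4873°
wrap1 = wrap2 = π + 2β = 220.9746°
tangent length = C·cosβ = 93.6750
L = (r1+r2)·wrap + 2·C·cosβ = 35·3.8567 + 2·93.6750 = 322.3357

L=322.336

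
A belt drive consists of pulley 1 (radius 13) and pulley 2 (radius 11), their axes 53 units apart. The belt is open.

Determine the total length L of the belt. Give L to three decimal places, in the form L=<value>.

L=181.474

open belt: β = asin((r2−r1)/C) = asin(-2/53) = -2.1626°
wrap1 = π − 2β = 184.3252°
wrap2 = π + 2β = 175.6748°
tangent length = C·cosβ = 52.9623
L = r1·wrap1 + r2·wrap2 + 2·C·cosβ = 13·3.2171 + 11·3.0661 + 2·52.9623 = 181.4737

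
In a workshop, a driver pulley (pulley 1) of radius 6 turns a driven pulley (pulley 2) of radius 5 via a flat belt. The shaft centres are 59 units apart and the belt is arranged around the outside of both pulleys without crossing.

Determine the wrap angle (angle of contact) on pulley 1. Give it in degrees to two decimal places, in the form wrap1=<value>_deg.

open belt: β = asin((r2−r1)/C) = asin(-1/59) = -0.9712°
wrap1 = π − 2β = 181.9423°
wrap2 = π + 2β = 178.0577°

wrap1=181.94_deg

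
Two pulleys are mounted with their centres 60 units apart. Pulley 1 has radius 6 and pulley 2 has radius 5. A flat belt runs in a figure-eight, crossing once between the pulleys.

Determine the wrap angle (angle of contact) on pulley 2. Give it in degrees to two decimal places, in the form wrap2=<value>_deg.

wrap2=201.13_deg

crossed belt: β = asin((r1+r2)/C) = asin(11/60) = 10.5640°
wrap1 = wrap2 = π + 2β = 201.1280°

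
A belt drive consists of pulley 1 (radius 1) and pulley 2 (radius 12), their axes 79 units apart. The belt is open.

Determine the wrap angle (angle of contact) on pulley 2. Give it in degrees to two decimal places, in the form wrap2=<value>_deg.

wrap2=196.01_deg

open belt: β = asin((r2−r1)/C) = asin(11/79) = 8.0039°
wrap1 = π − 2β = 163.9922°
wrap2 = π + 2β = 196.0078°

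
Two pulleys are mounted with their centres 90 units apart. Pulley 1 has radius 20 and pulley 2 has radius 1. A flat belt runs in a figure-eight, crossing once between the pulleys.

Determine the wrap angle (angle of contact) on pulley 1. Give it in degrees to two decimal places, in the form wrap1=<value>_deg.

crossed belt: β = asin((r1+r2)/C) = asin(21/90) = 13.4934°
wrap1 = wrap2 = π + 2β = 206.9868°

wrap1=206.99_deg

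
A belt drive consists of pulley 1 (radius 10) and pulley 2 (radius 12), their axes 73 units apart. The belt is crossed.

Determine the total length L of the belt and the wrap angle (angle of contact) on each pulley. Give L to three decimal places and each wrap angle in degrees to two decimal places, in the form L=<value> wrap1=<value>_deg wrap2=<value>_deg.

L=221.797 wrap1=215.08_deg wrap2=215.08_deg

crossed belt: β = asin((r1+r2)/C) = asin(22/73) = 17.5399°
wrap1 = wrap2 = π + 2β = 215.0798°
tangent length = C·cosβ = 69.6060
L = (r1+r2)·wrap + 2·C·cosβ = 22·3.7539 + 2·69.6060 = 221.7968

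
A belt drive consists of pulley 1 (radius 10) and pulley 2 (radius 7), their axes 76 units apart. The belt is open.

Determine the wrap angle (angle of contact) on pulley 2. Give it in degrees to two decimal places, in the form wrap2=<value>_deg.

wrap2=175.48_deg

open belt: β = asin((r2−r1)/C) = asin(-3/76) = -2.2623°
wrap1 = π − 2β = 184.5245°
wrap2 = π + 2β = 175.4755°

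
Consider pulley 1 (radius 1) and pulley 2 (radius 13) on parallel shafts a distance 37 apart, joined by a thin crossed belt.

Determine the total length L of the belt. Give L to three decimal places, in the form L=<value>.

L=123.346

crossed belt: β = asin((r1+r2)/C) = asin(14/37) = 22.2333°
wrap1 = wrap2 = π + 2β = 224.4665°
tangent length = C·cosβ = 34.2491
L = (r1+r2)·wrap + 2·C·cosβ = 14·3.9177 + 2·34.2491 = 123.3457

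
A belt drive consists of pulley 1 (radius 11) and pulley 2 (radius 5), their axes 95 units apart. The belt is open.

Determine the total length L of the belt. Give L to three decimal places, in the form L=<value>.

open belt: β = asin((r2−r1)/C) = asin(-6/95) = -3.6211°
wrap1 = π − 2β = 187.2422°
wrap2 = π + 2β = 172.7578°
tangent length = C·cosβ = 94.8103
L = r1·wrap1 + r2·wrap2 + 2·C·cosβ = 11·3.2680 + 5·3.0152 + 2·94.8103 = 240.6446

L=240.645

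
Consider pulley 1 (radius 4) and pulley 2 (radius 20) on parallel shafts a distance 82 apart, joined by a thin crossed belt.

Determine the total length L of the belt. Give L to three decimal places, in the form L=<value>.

L=246.474

crossed belt: β = asin((r1+r2)/C) = asin(24/82) = 17.0186°
wrap1 = wrap2 = π + 2β = 214.0373°
tangent length = C·cosβ = 78.4092
L = (r1+r2)·wrap + 2·C·cosβ = 24·3.7357 + 2·78.4092 = 246.4741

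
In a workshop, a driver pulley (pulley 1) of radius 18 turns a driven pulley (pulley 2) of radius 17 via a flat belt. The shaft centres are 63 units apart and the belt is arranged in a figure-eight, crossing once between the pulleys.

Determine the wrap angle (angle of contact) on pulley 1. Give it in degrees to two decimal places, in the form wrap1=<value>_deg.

crossed belt: β = asin((r1+r2)/C) = asin(35/63) = 33.7490°
wrap1 = wrap2 = π + 2β = 247.4980°

wrap1=247.50_deg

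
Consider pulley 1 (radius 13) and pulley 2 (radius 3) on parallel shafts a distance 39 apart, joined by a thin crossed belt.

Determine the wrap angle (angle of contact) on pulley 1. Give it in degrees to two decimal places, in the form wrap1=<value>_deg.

wrap1=228.44_deg

crossed belt: β = asin((r1+r2)/C) = asin(16/39) = 24.2209°
wrap1 = wrap2 = π + 2β = 228.4419°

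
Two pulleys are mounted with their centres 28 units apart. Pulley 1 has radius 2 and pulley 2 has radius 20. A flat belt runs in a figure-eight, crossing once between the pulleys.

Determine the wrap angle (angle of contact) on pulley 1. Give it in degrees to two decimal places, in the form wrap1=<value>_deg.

wrap1=283.57_deg

crossed belt: β = asin((r1+r2)/C) = asin(22/28) = 51.7868°
wrap1 = wrap2 = π + 2β = 283.5736°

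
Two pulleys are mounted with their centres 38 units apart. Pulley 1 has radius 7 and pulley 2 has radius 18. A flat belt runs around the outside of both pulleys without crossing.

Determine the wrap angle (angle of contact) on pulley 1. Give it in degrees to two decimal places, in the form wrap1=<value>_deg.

wrap1=146.35_deg

open belt: β = asin((r2−r1)/C) = asin(11/38) = 16.8264°
wrap1 = π − 2β = 146.3471°
wrap2 = π + 2β = 213.6529°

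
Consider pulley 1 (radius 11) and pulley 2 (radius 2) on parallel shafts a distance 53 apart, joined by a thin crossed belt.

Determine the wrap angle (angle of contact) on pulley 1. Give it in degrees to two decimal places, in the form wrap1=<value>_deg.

wrap1=208.40_deg

crossed belt: β = asin((r1+r2)/C) = asin(13/53) = 14.1986°
wrap1 = wrap2 = π + 2β = 208.3971°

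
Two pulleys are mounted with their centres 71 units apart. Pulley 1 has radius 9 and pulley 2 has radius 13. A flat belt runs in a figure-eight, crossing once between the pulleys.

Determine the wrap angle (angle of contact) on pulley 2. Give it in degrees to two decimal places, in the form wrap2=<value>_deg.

crossed belt: β = asin((r1+r2)/C) = asin(22/71) = 18.0507°
wrap1 = wrap2 = π + 2β = 216.1015°

wrap2=216.10_deg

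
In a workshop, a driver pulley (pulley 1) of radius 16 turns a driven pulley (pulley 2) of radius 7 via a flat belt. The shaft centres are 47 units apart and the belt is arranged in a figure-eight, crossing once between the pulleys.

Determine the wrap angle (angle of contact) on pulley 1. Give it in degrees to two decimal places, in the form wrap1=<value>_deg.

crossed belt: β = asin((r1+r2)/C) = asin(23/47) = 29.2986°
wrap1 = wrap2 = π + 2β = 238.5973°

wrap1=238.60_deg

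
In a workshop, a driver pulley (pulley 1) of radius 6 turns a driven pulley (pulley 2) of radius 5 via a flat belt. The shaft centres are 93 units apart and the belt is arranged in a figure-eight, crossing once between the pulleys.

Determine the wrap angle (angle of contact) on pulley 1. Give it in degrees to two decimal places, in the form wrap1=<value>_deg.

crossed belt: β = asin((r1+r2)/C) = asin(11/93) = 6.7928°
wrap1 = wrap2 = π + 2β = 193.5856°

wrap1=193.59_deg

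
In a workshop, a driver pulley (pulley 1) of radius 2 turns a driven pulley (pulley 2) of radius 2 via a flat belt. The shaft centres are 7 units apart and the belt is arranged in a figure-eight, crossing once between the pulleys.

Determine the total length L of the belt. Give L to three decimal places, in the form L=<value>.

crossed belt: β = asin((r1+r2)/C) = asin(4/7) = 34.8499°
wrap1 = wrap2 = π + 2β = 249.6998°
tangent length = C·cosβ = 5.7446
L = (r1+r2)·wrap + 2·C·cosβ = 4·4.3581 + 2·5.7446 = 28.9215

L=28.921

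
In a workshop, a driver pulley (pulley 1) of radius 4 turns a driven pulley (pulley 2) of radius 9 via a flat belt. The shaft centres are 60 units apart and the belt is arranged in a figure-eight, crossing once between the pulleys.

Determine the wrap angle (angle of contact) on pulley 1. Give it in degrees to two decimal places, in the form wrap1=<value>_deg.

wrap1=205.03_deg

crossed belt: β = asin((r1+r2)/C) = asin(13/60) = 12.5133°
wrap1 = wrap2 = π + 2β = 205.0267°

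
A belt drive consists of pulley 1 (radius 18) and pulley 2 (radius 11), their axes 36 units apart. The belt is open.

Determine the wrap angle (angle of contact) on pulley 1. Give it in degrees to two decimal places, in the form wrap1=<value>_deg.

wrap1=202.42_deg

open belt: β = asin((r2−r1)/C) = asin(-7/36) = -11.2123°
wrap1 = π − 2β = 202.4245°
wrap2 = π + 2β = 157.5755°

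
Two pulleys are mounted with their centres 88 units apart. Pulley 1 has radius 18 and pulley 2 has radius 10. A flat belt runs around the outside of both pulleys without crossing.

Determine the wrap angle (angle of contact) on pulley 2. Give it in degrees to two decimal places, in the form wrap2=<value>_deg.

wrap2=169.57_deg

open belt: β = asin((r2−r1)/C) = asin(-8/88) = -5.2159°
wrap1 = π − 2β = 190.4318°
wrap2 = π + 2β = 169.5682°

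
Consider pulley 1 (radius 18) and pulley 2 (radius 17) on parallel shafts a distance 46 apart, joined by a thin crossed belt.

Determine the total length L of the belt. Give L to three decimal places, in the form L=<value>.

crossed belt: β = asin((r1+r2)/C) = asin(35/46) = 49.5409°
wrap1 = wrap2 = π + 2β = 279.0818°
tangent length = C·cosβ = 29.8496
L = (r1+r2)·wrap + 2·C·cosβ = 35·4.8709 + 2·29.8496 = 230.1806

L=230.181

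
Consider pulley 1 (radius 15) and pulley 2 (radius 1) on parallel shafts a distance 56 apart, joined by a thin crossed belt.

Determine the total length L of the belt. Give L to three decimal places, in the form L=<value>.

crossed belt: β = asin((r1+r2)/C) = asin(16/56) = 16.6015°
wrap1 = wrap2 = π + 2β = 213.2031°
tangent length = C·cosβ = 53.6656
L = (r1+r2)·wrap + 2·C·cosβ = 16·3.7211 + 2·53.6656 = 166.8688

L=166.869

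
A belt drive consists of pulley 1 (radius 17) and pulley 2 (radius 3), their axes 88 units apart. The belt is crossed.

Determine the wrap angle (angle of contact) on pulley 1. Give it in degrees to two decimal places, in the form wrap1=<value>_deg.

crossed belt: β = asin((r1+r2)/C) = asin(20/88) = 13.1366°
wrap1 = wrap2 = π + 2β = 206.2731°

wrap1=206.27_deg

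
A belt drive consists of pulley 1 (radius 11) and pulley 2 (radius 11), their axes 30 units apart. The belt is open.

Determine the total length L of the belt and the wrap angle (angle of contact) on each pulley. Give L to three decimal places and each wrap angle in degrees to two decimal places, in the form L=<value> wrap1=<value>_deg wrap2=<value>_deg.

open belt: β = asin((r2−r1)/C) = asin(0/30) = 0.0000°
wrap1 = π − 2β = 180.0000°
wrap2 = π + 2β = 180.0000°
tangent length = C·cosβ = 30.0000
L = r1·wrap1 + r2·wrap2 + 2·C·cosβ = 11·3.1416 + 11·3.1416 + 2·30.0000 = 129.1150

L=129.115 wrap1=180.00_deg wrap2=180.00_deg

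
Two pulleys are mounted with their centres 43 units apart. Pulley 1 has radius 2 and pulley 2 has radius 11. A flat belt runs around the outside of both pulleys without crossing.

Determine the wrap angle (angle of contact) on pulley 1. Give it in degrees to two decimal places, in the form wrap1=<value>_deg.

wrap1=155.84_deg

open belt: β = asin((r2−r1)/C) = asin(9/43) = 12.0815°
wrap1 = π − 2β = 155.8371°
wrap2 = π + 2β = 204.1629°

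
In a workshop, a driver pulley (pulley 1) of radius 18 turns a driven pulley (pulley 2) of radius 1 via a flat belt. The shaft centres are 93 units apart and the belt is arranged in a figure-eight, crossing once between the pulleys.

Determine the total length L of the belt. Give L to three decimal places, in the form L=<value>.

L=249.586

crossed belt: β = asin((r1+r2)/C) = asin(19/93) = 11.7886°
wrap1 = wrap2 = π + 2β = 203.5772°
tangent length = C·cosβ = 91.0385
L = (r1+r2)·wrap + 2·C·cosβ = 19·3.5531 + 2·91.0385 = 249.5857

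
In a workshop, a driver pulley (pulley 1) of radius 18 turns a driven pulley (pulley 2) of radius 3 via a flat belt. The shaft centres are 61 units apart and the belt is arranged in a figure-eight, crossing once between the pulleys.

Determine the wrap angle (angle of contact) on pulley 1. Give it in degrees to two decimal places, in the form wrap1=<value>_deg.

wrap1=220.27_deg

crossed belt: β = asin((r1+r2)/C) = asin(21/61) = 20.1368°
wrap1 = wrap2 = π + 2β = 220.2735°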